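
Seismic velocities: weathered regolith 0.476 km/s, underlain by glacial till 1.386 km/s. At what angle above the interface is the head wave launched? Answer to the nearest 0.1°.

69.9°

Critical incidence: sin θ_c = V₁/V₂ = 0.476/1.386 = 0.3434.
θ_c = arcsin 0.3434 = 20.09°.
Measured from the interface: 90° − 20.09° = 69.91°.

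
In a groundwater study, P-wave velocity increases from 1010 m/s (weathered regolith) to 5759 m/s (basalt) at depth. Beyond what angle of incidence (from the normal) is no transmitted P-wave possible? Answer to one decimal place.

At critical incidence the refracted ray runs along the interface (θ₂ = 90°), so sin θ_c = V₁/V₂.
θ_c = arcsin(1010/5759) = arcsin 0.1754 = 10.10°.

10.1°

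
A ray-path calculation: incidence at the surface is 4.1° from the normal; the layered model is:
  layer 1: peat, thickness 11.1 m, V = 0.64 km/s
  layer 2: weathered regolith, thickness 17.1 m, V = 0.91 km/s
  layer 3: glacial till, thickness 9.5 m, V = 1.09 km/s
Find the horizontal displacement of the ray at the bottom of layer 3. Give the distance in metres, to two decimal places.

3.71 m

Apply Snell's law at each interface; in layer i the horizontal offset is hᵢ·tan θᵢ.
Layer 1: θ = 4.10°; offset = 11.1·tan 4.10° = 0.7957 m.
Layer 2: sin θ = 0.91·sin 4.1°/0.64 = 0.1017, θ = 5.83°; offset = 17.1·tan 5.83° = 1.7474 m.
Layer 3: sin θ = 1.09·sin 4.1°/0.64 = 0.1218, θ = 6.99°; offset = 9.5·tan 6.99° = 1.1655 m.
Total horizontal offset = 3.7086 m.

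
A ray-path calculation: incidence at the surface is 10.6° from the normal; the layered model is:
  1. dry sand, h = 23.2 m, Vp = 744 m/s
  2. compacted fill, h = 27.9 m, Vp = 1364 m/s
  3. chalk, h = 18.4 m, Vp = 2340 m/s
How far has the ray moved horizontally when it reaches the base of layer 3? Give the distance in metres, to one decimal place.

Apply Snell's law at each interface; in layer i the horizontal offset is hᵢ·tan θᵢ.
Layer 1: θ = 10.60°; offset = 23.2·tan 10.60° = 4.342 m.
Layer 2: sin θ = 1364·sin 10.6°/744 = 0.3372, θ = 19.71°; offset = 27.9·tan 19.71° = 9.995 m.
Layer 3: sin θ = 2340·sin 10.6°/744 = 0.5786, θ = 35.35°; offset = 18.4·tan 35.35° = 13.052 m.
Σ offsets = 27.388 m.

27.4 m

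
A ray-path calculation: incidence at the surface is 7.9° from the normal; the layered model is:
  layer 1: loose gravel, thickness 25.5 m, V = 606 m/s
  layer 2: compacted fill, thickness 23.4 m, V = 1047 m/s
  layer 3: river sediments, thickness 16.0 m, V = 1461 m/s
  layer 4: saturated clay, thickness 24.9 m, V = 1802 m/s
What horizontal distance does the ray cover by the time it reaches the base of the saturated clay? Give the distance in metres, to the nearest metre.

26 m

Apply Snell's law at each interface; in layer i the horizontal offset is hᵢ·tan θᵢ.
Layer 1: θ = 7.90°; offset = 25.5·tan 7.90° = 3.538 m.
Layer 2: sin θ = 1047·sin 7.9°/606 = 0.2375, θ = 13.74°; offset = 23.4·tan 13.74° = 5.720 m.
Layer 3: sin θ = 1461·sin 7.9°/606 = 0.3314, θ = 19.35°; offset = 16.0·tan 19.35° = 5.619 m.
Layer 4: sin θ = 1802·sin 7.9°/606 = 0.4087, θ = 24.12°; offset = 24.9·tan 24.12° = 11.151 m.
Σ offsets = 26.029 m.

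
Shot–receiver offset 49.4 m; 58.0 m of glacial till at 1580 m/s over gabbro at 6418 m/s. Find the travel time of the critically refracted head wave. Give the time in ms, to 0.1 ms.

θ_c = arcsin(V₁/V₂) = arcsin(1580/6418) = 14.25°, cos θ_c = 0.9692.
Intercept time tᵢ = 2h cos θ_c / V₁ = 2·58.0·0.9692/1580 = 0.07116 s.
t = x/V₂ + tᵢ = 49.4/6418 + 0.07116 = 0.07886 s.

78.9 ms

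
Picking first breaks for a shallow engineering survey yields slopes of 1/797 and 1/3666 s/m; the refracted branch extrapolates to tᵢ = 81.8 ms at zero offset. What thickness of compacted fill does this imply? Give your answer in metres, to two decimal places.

h = tᵢ·V₁·V₂ / (2·√(V₂²−V₁²)).
√(V₂²−V₁²) = √(3666² − 797²) = 3578.3 m/s.
h = 0.0818 s × 797 × 3666 / (2 × 3578.3) = 33.40 m.

33.40 m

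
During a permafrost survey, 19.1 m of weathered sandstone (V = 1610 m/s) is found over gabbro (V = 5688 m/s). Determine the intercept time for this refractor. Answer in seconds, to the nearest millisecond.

tᵢ = 2h·√(V₂²−V₁²)/(V₁V₂).
√(V₂²−V₁²) = √(5688²−1610²) = 5455.4 m/s.
tᵢ = 2·19.1·5455.4/(1610·5688) = 0.02276 s.

0.023 s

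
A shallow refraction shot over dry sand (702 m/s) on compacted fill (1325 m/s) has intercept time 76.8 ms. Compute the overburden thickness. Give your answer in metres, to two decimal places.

31.78 m

h = tᵢ·V₁·V₂ / (2·√(V₂²−V₁²)).
√(V₂²−V₁²) = √(1325² − 702²) = 1123.8 m/s.
h = 0.0768 s × 702 × 1325 / (2 × 1123.8) = 31.78 m.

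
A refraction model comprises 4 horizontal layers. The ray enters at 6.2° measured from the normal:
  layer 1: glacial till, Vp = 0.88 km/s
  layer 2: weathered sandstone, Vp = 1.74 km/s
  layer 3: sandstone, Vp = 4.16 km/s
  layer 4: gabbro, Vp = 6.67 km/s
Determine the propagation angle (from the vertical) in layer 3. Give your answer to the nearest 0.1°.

30.7°

Ray parameter p = sin 6.2° / 0.88 = 1.2273e-01 s/km.
sin θ_3 = p·V_3 = 1.2273e-01 × 4.16 = 0.5105.
θ_3 = arcsin 0.5105 = 30.70°.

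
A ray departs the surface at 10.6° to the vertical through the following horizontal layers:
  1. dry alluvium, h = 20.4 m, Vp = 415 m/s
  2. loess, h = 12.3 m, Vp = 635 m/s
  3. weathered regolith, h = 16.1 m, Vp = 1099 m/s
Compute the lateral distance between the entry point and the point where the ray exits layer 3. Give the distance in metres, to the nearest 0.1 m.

16.4 m

Apply Snell's law at each interface; in layer i the horizontal offset is hᵢ·tan θᵢ.
Layer 1: θ = 10.60°; offset = 20.4·tan 10.60° = 3.818 m.
Layer 2: sin θ = 635·sin 10.6°/415 = 0.2815, θ = 16.35°; offset = 12.3·tan 16.35° = 3.608 m.
Layer 3: sin θ = 1099·sin 10.6°/415 = 0.4871, θ = 29.15°; offset = 16.1·tan 29.15° = 8.981 m.
Σ offsets = 16.406 m.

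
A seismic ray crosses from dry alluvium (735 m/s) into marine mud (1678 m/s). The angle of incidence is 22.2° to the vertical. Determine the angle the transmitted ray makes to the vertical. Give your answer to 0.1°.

Snell's law: sin θ₂ = (V₂/V₁)·sin θ₁ = (1678/735)·sin 22.2° = 0.8626.
θ₂ = arcsin 0.8626 = 59.61° from the normal.

59.6°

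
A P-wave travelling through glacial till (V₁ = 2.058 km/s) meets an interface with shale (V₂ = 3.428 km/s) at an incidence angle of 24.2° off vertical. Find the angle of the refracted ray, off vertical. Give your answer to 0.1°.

43.1°

sin θ₁/V₁ = sin θ₂/V₂ ⇒ sin θ₂ = 3.428·sin 24.2°/2.058 = 3.428·0.4099/2.058 = 0.6828.
θ₂ = sin⁻¹(0.6828) = 43.06° (from vertical).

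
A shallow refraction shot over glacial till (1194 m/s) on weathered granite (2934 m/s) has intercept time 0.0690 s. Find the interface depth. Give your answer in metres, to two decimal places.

h = tᵢ·V₁·V₂ / (2·√(V₂²−V₁²)).
√(V₂²−V₁²) = √(2934² − 1194²) = 2680.1 m/s.
h = 0.069 s × 1194 × 2934 / (2 × 2680.1) = 45.10 m.

45.10 m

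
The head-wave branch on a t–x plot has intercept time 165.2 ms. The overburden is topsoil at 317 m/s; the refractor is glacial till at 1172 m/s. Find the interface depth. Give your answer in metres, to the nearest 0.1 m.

27.2 m

θ_c = arcsin(317/1172) = 15.69°; cos θ_c = 0.9627.
tᵢ = 2h cos θ_c/V₁ ⇒ h = tᵢ·V₁/(2 cos θ_c) = 0.1652·317/(2·0.9627) = 27.20 m.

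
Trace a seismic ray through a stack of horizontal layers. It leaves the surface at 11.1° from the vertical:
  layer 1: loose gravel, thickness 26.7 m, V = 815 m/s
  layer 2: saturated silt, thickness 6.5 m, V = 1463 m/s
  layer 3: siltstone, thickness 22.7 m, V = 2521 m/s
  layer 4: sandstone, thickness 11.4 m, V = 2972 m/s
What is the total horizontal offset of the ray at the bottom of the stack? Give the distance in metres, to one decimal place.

Apply Snell's law at each interface; in layer i the horizontal offset is hᵢ·tan θᵢ.
Layer 1: θ = 11.10°; offset = 26.7·tan 11.10° = 5.238 m.
Layer 2: sin θ = 1463·sin 11.1°/815 = 0.3456, θ = 20.22°; offset = 6.5·tan 20.22° = 2.394 m.
Layer 3: sin θ = 2521·sin 11.1°/815 = 0.5955, θ = 36.55°; offset = 22.7·tan 36.55° = 16.828 m.
Layer 4: sin θ = 2972·sin 11.1°/815 = 0.7021, θ = 44.59°; offset = 11.4·tan 44.59° = 11.239 m.
Summing the layer offsets gives 35.699 m.

35.7 m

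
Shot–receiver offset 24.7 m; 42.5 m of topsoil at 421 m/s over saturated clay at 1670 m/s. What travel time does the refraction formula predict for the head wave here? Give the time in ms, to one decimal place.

θ_c = arcsin(V₁/V₂) = arcsin(421/1670) = 14.60°, cos θ_c = 0.9677.
Intercept time tᵢ = 2h cos θ_c / V₁ = 2·42.5·0.9677/421 = 0.19538 s.
t = x/V₂ + tᵢ = 24.7/1670 + 0.19538 = 0.21017 s.

210.2 ms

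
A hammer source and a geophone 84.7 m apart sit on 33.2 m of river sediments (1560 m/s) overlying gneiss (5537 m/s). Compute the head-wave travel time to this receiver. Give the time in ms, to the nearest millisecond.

θ_c = arcsin(V₁/V₂) = arcsin(1560/5537) = 16.36°, cos θ_c = 0.9595.
Intercept time tᵢ = 2h cos θ_c / V₁ = 2·33.2·0.9595/1560 = 0.04084 s.
t = x/V₂ + tᵢ = 84.7/5537 + 0.04084 = 0.05614 s.

56 ms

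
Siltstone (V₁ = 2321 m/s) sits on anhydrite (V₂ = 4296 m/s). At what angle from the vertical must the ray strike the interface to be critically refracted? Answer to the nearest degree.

Critical incidence: sin θ_c = V₁/V₂ = 2321/4296 = 0.5403.
θ_c = arcsin 0.5403 = 32.70°.

33°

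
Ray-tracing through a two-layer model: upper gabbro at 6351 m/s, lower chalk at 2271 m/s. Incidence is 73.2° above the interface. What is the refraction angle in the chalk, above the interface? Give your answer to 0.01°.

84.07°

Convert to the normal: θ₁ = 90° − 73.2° = 16.8°.
Snell's law: sin θ₂ = (V₂/V₁)·sin θ₁ = (2271/6351)·sin 16.8° = 0.1034.
θ₂ = sin⁻¹(0.1034) = 5.93° (from vertical).
From the interface: 90° − 5.93° = 84.07°.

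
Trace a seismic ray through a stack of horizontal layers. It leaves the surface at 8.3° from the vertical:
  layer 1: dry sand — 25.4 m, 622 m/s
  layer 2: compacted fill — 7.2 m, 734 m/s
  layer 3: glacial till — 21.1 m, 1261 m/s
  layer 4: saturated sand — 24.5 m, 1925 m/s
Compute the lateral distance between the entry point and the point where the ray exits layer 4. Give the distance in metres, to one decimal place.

Ray parameter p = sin 8.3° / 622 m/s = 2.3208e-04 s/m.
Layer 1: θ = 8.30°; offset = 25.4·tan 8.30° = 3.705 m.
Layer 2: sin θ = p·734 = 0.1703 → θ = 9.81°; offset = 7.2·tan 9.81° = 1.245 m.
Layer 3: sin θ = p·1261 = 0.2927 → θ = 17.02°; offset = 21.1·tan 17.02° = 6.458 m.
Layer 4: sin θ = p·1925 = 0.4468 → θ = 26.54°; offset = 24.5·tan 26.54° = 12.235 m.
Total horizontal offset = 23.643 m.

23.6 m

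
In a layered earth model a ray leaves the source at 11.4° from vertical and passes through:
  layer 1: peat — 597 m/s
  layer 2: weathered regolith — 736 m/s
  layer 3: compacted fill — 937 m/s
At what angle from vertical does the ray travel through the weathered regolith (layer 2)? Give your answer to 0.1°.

Ray parameter p = sin 11.4° / 597 = 3.3108e-04 s/m.
sin θ_2 = p·V_2 = 3.3108e-04 × 736 = 0.2437.
θ_2 = 14.10° from the vertical.

14.1°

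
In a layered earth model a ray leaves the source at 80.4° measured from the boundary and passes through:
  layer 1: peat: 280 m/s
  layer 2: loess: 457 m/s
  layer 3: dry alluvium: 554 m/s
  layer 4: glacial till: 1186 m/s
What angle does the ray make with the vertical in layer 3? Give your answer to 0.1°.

From the normal: θ₁ = 90° − 80.4° = 9.6°.
Snell's law across each interface conserves sin θ / V, so sin θ_3 = V_3·sin θ₁/V₁.
sin θ_3 = 554 × sin 9.6° / 280 = 0.3300.
θ_3 = arcsin 0.3300 = 19.27°.

19.3°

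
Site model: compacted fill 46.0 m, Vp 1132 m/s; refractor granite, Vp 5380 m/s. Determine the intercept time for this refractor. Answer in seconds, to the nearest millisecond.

0.079 s

θ_c = arcsin(V₁/V₂) = arcsin(1132/5380) = 12.15°; cos θ_c = 0.9776.
tᵢ = 2h·cos θ_c / V₁ = 2·46.0·0.9776 / 1132 = 0.07945 s.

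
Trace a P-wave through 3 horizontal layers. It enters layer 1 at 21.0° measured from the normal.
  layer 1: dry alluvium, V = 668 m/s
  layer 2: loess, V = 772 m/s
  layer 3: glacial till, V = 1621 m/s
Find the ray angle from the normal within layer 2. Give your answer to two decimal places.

24.47°

Ray parameter p = sin 21.0° / 668 = 5.3648e-04 s/m.
sin θ_2 = p·V_2 = 5.3648e-04 × 772 = 0.4142.
θ_2 = 24.47° from the vertical.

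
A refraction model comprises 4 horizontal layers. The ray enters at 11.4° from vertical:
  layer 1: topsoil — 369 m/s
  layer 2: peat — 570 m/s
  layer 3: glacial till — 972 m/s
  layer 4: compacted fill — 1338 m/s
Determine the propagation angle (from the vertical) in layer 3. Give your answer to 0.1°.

31.4°

Snell's law across each interface conserves sin θ / V, so sin θ_3 = V_3·sin θ₁/V₁.
sin θ_3 = 972 × sin 11.4° / 369 = 0.5207.
θ_3 = 31.38° from the vertical.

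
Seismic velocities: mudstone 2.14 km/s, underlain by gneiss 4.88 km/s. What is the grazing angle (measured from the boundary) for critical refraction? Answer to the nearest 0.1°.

64.0°

Critical incidence: sin θ_c = V₁/V₂ = 2.14/4.88 = 0.4385.
θ_c = arcsin 0.4385 = 26.01°.
Measured from the interface: 90° − 26.01° = 63.99°.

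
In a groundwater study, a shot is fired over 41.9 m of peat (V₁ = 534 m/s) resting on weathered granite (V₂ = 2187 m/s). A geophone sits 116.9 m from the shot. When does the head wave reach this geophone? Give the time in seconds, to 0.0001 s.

0.2056 s

t = x/V₂ + 2h·√(V₂²−V₁²)/(V₁V₂).
√(V₂²−V₁²) = √(2187²−534²) = 2120.8 m/s; delay term = 2·41.9·2120.8/(534·2187) = 0.15218 s.
t = 116.9/2187 + 0.15218 = 0.20563 s.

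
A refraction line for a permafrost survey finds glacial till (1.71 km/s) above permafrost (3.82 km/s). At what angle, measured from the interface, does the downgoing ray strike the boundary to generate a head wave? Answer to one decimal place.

63.4°

Critical incidence: sin θ_c = V₁/V₂ = 1.71/3.82 = 0.4476.
θ_c = arcsin 0.4476 = 26.59°.
Measured from the interface: 90° − 26.59° = 63.41°.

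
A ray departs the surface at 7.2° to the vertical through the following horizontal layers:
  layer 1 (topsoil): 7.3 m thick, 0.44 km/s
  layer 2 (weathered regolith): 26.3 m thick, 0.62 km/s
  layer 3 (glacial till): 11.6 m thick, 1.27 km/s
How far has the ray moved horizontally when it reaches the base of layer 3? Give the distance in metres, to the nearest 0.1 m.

Apply Snell's law at each interface; in layer i the horizontal offset is hᵢ·tan θᵢ.
Layer 1: θ = 7.20°; offset = 7.3·tan 7.20° = 0.922 m.
Layer 2: sin θ = 0.62·sin 7.2°/0.44 = 0.1766, θ = 10.17°; offset = 26.3·tan 10.17° = 4.719 m.
Layer 3: sin θ = 1.27·sin 7.2°/0.44 = 0.3618, θ = 21.21°; offset = 11.6·tan 21.21° = 4.501 m.
Σ offsets = 10.142 m.

10.1 m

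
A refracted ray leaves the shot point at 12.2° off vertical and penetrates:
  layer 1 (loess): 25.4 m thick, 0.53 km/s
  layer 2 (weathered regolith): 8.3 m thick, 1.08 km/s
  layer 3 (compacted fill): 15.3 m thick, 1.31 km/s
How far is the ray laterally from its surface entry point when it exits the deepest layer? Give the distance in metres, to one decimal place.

Apply Snell's law at each interface; in layer i the horizontal offset is hᵢ·tan θᵢ.
Layer 1: θ = 12.20°; offset = 25.4·tan 12.20° = 5.492 m.
Layer 2: sin θ = 1.08·sin 12.2°/0.53 = 0.4306, θ = 25.51°; offset = 8.3·tan 25.51° = 3.960 m.
Layer 3: sin θ = 1.31·sin 12.2°/0.53 = 0.5223, θ = 31.49°; offset = 15.3·tan 31.49° = 9.372 m.
Σ offsets = 18.824 m.

18.8 m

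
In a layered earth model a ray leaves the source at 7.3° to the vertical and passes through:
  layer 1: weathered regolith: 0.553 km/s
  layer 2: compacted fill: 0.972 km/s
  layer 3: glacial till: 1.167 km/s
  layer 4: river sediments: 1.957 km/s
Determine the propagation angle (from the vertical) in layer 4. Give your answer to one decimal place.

Ray parameter p = sin 7.3° / 0.553 = 2.2977e-01 s/km.
sin θ_4 = p·V_4 = 2.2977e-01 × 1.957 = 0.4497.
θ_4 = 26.72° from the vertical.

26.7°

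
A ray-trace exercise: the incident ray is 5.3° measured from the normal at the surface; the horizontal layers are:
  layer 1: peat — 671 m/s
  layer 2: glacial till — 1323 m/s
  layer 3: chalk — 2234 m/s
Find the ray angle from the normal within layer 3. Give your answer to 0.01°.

17.91°

Snell's law across each interface conserves sin θ / V, so sin θ_3 = V_3·sin θ₁/V₁.
sin θ_3 = 2234 × sin 5.3° / 671 = 0.3075.
θ_3 = 17.91° from the vertical.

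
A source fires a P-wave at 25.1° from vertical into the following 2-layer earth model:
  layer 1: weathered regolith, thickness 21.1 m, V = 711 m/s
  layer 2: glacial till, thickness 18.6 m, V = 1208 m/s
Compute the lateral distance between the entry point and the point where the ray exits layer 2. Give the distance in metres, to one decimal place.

p = sin θ₁/V₁ = sin 25.1°/711 = 5.9662e-04 s/m is conserved through the stack.
Layer 1: θ = 25.10°; offset = 21.1·tan 25.10° = 9.884 m.
Layer 2: sin θ = p·1208 = 0.7207 → θ = 46.11°; offset = 18.6·tan 46.11° = 19.338 m.
Σ offsets = 29.222 m.

29.2 m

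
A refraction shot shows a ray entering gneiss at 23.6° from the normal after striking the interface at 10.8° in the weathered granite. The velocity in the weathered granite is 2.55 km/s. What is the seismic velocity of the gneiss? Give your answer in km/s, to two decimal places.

5.45 km/s

sin 10.8° = 0.1874; sin 23.6° = 0.4003.
V₂ = V₁·(sin θ₂/sin θ₁) = 2.55·(0.4003/0.1874) = 5.45 km/s.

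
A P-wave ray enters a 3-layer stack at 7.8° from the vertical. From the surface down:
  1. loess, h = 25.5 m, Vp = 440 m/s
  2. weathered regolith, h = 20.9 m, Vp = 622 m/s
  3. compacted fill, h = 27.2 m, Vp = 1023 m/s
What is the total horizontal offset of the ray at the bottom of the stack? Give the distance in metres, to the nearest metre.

p = sin θ₁/V₁ = sin 7.8°/440 = 3.0844e-04 s/m is conserved through the stack.
Layer 1: θ = 7.80°; offset = 25.5·tan 7.80° = 3.493 m.
Layer 2: sin θ = p·622 = 0.1919 → θ = 11.06°; offset = 20.9·tan 11.06° = 4.086 m.
Layer 3: sin θ = p·1023 = 0.3155 → θ = 18.39°; offset = 27.2·tan 18.39° = 9.045 m.
Σ offsets = 16.623 m.

17 m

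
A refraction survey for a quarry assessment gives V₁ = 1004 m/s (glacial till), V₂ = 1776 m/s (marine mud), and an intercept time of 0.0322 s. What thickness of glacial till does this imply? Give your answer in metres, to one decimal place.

θ_c = arcsin(1004/1776) = 34.42°; cos θ_c = 0.8249.
tᵢ = 2h cos θ_c/V₁ ⇒ h = tᵢ·V₁/(2 cos θ_c) = 0.0322·1004/(2·0.8249) = 19.60 m.

19.6 m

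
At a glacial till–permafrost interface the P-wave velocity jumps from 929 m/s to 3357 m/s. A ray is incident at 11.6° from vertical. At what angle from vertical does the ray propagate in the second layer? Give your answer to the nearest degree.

Snell's law: sin θ₂ = (V₂/V₁)·sin θ₁ = (3357/929)·sin 11.6° = 0.7266.
θ₂ = sin⁻¹(0.7266) = 46.60° (from vertical).

47°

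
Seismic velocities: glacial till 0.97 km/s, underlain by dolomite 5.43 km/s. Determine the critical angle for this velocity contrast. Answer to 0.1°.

Critical incidence: sin θ_c = V₁/V₂ = 0.97/5.43 = 0.1786.
θ_c = arcsin 0.1786 = 10.29°.

10.3°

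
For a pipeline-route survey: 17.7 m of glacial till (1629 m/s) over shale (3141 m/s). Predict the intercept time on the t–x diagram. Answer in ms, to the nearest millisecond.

19 ms

tᵢ = 2h·√(V₂²−V₁²)/(V₁V₂).
√(V₂²−V₁²) = √(3141²−1629²) = 2685.6 m/s.
tᵢ = 2·17.7·2685.6/(1629·3141) = 0.01858 s.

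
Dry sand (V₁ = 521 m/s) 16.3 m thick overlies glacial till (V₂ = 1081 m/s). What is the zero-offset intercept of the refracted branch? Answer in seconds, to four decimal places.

θ_c = arcsin(V₁/V₂) = arcsin(521/1081) = 28.81°; cos θ_c = 0.8762.
tᵢ = 2h·cos θ_c / V₁ = 2·16.3·0.8762 / 521 = 0.05483 s.

0.0548 s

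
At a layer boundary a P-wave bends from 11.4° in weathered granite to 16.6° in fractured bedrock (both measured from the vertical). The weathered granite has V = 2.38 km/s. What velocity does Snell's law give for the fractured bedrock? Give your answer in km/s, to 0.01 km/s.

sin 11.4° = 0.1977; sin 16.6° = 0.2857.
V₂ = V₁·(sin θ₂/sin θ₁) = 2.38·(0.2857/0.1977) = 3.44 km/s.

3.44 km/s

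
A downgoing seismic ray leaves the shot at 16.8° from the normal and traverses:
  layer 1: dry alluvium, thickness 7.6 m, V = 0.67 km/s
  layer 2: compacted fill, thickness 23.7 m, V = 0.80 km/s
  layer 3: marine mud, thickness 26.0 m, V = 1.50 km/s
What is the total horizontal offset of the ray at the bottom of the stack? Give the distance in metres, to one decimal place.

Apply Snell's law at each interface; in layer i the horizontal offset is hᵢ·tan θᵢ.
Layer 1: θ = 16.80°; offset = 7.6·tan 16.80° = 2.295 m.
Layer 2: sin θ = 0.80·sin 16.8°/0.67 = 0.3451, θ = 20.19°; offset = 23.7·tan 20.19° = 8.715 m.
Layer 3: sin θ = 1.50·sin 16.8°/0.67 = 0.6471, θ = 40.32°; offset = 26.0·tan 40.32° = 22.067 m.
Summing the layer offsets gives 33.076 m.

33.1 m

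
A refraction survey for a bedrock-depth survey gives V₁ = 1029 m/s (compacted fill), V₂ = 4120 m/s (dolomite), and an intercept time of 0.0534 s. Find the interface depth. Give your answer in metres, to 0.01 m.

28.37 m

θ_c = arcsin(1029/4120) = 14.46°; cos θ_c = 0.9683.
tᵢ = 2h cos θ_c/V₁ ⇒ h = tᵢ·V₁/(2 cos θ_c) = 0.0534·1029/(2·0.9683) = 28.37 m.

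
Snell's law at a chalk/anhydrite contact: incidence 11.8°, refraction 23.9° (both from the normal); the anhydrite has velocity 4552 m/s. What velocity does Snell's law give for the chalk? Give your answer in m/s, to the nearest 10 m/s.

2300 m/s

Snell's law: sin 11.8°/V₁ = sin 23.9°/V₂.
V₁ = V₂·sin 11.8°/sin 23.9° = 4552 × 0.5048 = 2297.63 m/s.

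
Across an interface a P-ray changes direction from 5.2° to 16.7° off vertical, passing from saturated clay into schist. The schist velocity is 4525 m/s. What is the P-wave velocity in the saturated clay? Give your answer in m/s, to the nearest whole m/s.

sin 5.2° = 0.0906; sin 16.7° = 0.2874.
V₁ = V₂·(sin θ₁/sin θ₂) = 4525·(0.0906/0.2874) = 1427.17 m/s.

1427 m/s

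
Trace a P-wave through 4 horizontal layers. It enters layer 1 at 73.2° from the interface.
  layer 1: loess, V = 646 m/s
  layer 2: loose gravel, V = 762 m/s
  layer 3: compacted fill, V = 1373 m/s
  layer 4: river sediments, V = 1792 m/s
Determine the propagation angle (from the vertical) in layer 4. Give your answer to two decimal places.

53.30°

From the normal: θ₁ = 90° − 73.2° = 16.8°.
Ray parameter p = sin 16.8° / 646 = 4.4742e-04 s/m.
sin θ_4 = p·V_4 = 4.4742e-04 × 1792 = 0.8018.
θ_4 = arcsin 0.8018 = 53.30°.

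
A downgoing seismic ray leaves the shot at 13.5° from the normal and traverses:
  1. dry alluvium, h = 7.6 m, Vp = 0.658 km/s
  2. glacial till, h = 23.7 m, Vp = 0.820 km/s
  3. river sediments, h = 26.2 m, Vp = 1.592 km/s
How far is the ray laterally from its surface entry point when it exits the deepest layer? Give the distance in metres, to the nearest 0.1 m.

27.0 m

p = sin θ₁/V₁ = sin 13.5°/0.658 = 3.5478e-01 s/km is conserved through the stack.
Layer 1: θ = 13.50°; offset = 7.6·tan 13.50° = 1.825 m.
Layer 2: sin θ = p·0.820 = 0.2909 → θ = 16.91°; offset = 23.7·tan 16.91° = 7.206 m.
Layer 3: sin θ = p·1.592 = 0.5648 → θ = 34.39°; offset = 26.2·tan 34.39° = 17.932 m.
Total horizontal offset = 26.963 m.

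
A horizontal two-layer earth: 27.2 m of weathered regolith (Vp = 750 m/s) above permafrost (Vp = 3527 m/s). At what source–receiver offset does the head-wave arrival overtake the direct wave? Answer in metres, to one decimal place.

67.5 m

θ_c = arcsin(750/3527) = 12.28°, so cos θ_c = 0.9771 and tᵢ = 2h cos θ_c/V₁ = 0.0709 s.
At crossover x/V₁ = x/V₂ + tᵢ ⇒ x = tᵢ/(1/V₁ − 1/V₂) = 0.07087/(1.3333e-03 − 2.8353e-04) = 67.51 m.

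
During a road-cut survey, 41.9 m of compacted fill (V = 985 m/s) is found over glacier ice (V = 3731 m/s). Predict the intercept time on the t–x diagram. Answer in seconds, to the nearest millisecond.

0.082 s

θ_c = arcsin(V₁/V₂) = arcsin(985/3731) = 15.31°; cos θ_c = 0.9645.
tᵢ = 2h·cos θ_c / V₁ = 2·41.9·0.9645 / 985 = 0.08206 s.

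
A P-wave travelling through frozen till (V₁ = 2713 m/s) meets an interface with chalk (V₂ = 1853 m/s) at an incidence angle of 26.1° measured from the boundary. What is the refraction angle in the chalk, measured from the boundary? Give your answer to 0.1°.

52.2°

Convert to the normal: θ₁ = 90° − 26.1° = 63.9°.
sin θ₁/V₁ = sin θ₂/V₂ ⇒ sin θ₂ = 1853·sin 63.9°/2713 = 1853·0.8980/2713 = 0.6134.
θ₂ = arcsin 0.6134 = 37.83° from the normal.
From the interface: 90° − 37.83° = 52.17°.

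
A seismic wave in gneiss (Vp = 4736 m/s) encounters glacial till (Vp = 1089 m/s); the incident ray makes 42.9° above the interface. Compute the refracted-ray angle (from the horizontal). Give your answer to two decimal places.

Convert to the normal: θ₁ = 90° − 42.9° = 47.1°.
sin θ₁/V₁ = sin θ₂/V₂ ⇒ sin θ₂ = 1089·sin 47.1°/4736 = 1089·0.7325/4736 = 0.1684.
θ₂ = arcsin 0.1684 = 9.70° from the normal.
From the interface: 90° − 9.70° = 80.30°.

80.30°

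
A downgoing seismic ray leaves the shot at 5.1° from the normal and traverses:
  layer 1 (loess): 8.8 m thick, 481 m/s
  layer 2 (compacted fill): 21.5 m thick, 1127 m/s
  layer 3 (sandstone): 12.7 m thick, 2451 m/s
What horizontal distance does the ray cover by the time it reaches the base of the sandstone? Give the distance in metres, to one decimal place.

11.8 m

Apply Snell's law at each interface; in layer i the horizontal offset is hᵢ·tan θᵢ.
Layer 1: θ = 5.10°; offset = 8.8·tan 5.10° = 0.785 m.
Layer 2: sin θ = 1127·sin 5.1°/481 = 0.2083, θ = 12.02°; offset = 21.5·tan 12.02° = 4.578 m.
Layer 3: sin θ = 2451·sin 5.1°/481 = 0.4530, θ = 26.93°; offset = 12.7·tan 26.93° = 6.453 m.
Summing the layer offsets gives 11.817 m.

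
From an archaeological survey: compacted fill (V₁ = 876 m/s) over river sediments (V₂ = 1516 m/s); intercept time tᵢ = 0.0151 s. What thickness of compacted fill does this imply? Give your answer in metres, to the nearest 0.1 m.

h = tᵢ·V₁·V₂ / (2·√(V₂²−V₁²)).
√(V₂²−V₁²) = √(1516² − 876²) = 1237.3 m/s.
h = 0.0151 s × 876 × 1516 / (2 × 1237.3) = 8.10 m.

8.1 m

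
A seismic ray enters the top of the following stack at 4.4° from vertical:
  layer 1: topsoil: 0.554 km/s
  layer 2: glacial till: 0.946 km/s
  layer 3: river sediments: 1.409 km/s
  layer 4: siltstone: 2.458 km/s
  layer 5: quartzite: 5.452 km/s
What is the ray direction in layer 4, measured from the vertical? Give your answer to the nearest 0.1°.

Ray parameter p = sin 4.4° / 0.554 = 1.3848e-01 s/km.
sin θ_4 = p·V_4 = 1.3848e-01 × 2.458 = 0.3404.
θ_4 = 19.90° from the vertical.

19.9°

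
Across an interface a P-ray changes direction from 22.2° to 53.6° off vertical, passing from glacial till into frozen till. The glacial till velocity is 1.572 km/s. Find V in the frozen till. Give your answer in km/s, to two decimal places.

Snell's law: sin 22.2°/V₁ = sin 53.6°/V₂.
V₂ = V₁·sin 53.6°/sin 22.2° = 1.572 × 2.1302 = 3.35 km/s.

3.35 km/s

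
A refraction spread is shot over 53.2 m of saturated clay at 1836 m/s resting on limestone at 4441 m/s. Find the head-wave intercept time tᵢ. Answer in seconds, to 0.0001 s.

tᵢ = 2h·√(V₂²−V₁²)/(V₁V₂).
√(V₂²−V₁²) = √(4441²−1836²) = 4043.7 m/s.
tᵢ = 2·53.2·4043.7/(1836·4441) = 0.05277 s.

0.0528 s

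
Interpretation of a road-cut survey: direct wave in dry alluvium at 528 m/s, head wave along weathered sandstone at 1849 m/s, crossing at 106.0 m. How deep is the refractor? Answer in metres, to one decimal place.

x_cross = 2h·√((V₂+V₁)/(V₂−V₁)) → h = x_cross / (2·√((V₂+V₁)/(V₂−V₁))).
√((V₂+V₁)/(V₂−V₁)) = √((1849+528)/(1849−528)) = 1.3414.
h = 106.0 / (2·1.3414) = 39.51 m.

39.5 m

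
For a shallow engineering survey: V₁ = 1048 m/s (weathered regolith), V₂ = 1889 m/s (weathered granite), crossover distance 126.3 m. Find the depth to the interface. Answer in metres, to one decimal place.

33.8 m

h = (x_cross/2)·√((V₂−V₁)/(V₂+V₁)).
(V₂−V₁)/(V₂+V₁) = (1889−1048)/(1889+1048) = 0.2863; √ = 0.5351.
h = (126.3/2)·0.5351 = 33.79 m.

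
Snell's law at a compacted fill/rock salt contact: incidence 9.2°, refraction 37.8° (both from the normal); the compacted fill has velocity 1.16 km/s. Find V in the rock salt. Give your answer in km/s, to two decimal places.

sin 9.2° = 0.1599; sin 37.8° = 0.6129.
V₂ = V₁·(sin θ₂/sin θ₁) = 1.16·(0.6129/0.1599) = 4.45 km/s.

4.45 km/s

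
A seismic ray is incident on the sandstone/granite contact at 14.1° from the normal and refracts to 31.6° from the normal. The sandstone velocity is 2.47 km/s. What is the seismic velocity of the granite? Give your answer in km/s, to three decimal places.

5.313 km/s

Snell's law: sin 14.1°/V₁ = sin 31.6°/V₂.
V₂ = V₁·sin 31.6°/sin 14.1° = 2.47 × 2.1509 = 5.313 km/s.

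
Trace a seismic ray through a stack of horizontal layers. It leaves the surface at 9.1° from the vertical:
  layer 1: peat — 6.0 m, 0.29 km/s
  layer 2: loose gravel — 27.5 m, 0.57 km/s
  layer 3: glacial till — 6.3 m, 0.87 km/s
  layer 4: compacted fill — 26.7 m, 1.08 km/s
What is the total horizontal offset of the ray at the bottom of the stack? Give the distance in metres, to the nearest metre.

33 m

p = sin θ₁/V₁ = sin 9.1°/0.29 = 5.4537e-01 s/km is conserved through the stack.
Layer 1: θ = 9.10°; offset = 6.0·tan 9.10° = 0.961 m.
Layer 2: sin θ = p·0.57 = 0.3109 → θ = 18.11°; offset = 27.5·tan 18.11° = 8.994 m.
Layer 3: sin θ = p·0.87 = 0.4745 → θ = 28.33°; offset = 6.3·tan 28.33° = 3.396 m.
Layer 4: sin θ = p·1.08 = 0.5890 → θ = 36.09°; offset = 26.7·tan 36.09° = 19.460 m.
Summing the layer offsets gives 32.811 m.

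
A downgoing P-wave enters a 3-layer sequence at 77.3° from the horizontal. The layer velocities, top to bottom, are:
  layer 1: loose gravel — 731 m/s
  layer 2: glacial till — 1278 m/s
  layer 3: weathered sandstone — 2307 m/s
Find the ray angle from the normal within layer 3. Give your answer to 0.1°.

From the normal: θ₁ = 90° − 77.3° = 12.7°.
Snell's law across each interface conserves sin θ / V, so sin θ_3 = V_3·sin θ₁/V₁.
sin θ_3 = 2307 × sin 12.7° / 731 = 0.6938.
θ_3 = 43.93° from the vertical.

43.9°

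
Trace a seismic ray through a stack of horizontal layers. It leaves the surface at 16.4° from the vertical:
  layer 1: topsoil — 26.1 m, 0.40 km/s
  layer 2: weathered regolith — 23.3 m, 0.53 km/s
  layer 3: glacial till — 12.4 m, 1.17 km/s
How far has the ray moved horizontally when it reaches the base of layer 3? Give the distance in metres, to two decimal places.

Ray parameter p = sin 16.4° / 0.40 km/s = 7.0585e-01 s/km.
Layer 1: θ = 16.40°; offset = 26.1·tan 16.40° = 7.6816 m.
Layer 2: sin θ = p·0.53 = 0.3741 → θ = 21.97°; offset = 23.3·tan 21.97° = 9.3991 m.
Layer 3: sin θ = p·1.17 = 0.8258 → θ = 55.67°; offset = 12.4·tan 55.67° = 18.1604 m.
Σ offsets = 35.2412 m.

35.24 m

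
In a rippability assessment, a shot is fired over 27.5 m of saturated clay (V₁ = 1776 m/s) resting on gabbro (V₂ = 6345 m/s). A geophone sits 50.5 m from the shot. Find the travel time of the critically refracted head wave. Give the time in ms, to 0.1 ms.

θ_c = arcsin(V₁/V₂) = arcsin(1776/6345) = 16.25°, cos θ_c = 0.9600.
Intercept time tᵢ = 2h cos θ_c / V₁ = 2·27.5·0.9600/1776 = 0.02973 s.
t = x/V₂ + tᵢ = 50.5/6345 + 0.02973 = 0.03769 s.

37.7 ms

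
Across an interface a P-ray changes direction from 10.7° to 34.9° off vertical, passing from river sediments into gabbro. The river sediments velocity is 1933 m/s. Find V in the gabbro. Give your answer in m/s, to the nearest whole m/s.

5957 m/s

Snell's law: sin 10.7°/V₁ = sin 34.9°/V₂.
V₂ = V₁·sin 34.9°/sin 10.7° = 1933 × 3.0816 = 5956.69 m/s.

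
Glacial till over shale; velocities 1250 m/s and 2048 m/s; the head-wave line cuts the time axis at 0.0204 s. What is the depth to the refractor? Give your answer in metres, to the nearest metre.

16 m

h = tᵢ·V₁·V₂ / (2·√(V₂²−V₁²)).
√(V₂²−V₁²) = √(2048² − 1250²) = 1622.3 m/s.
h = 0.0204 s × 1250 × 2048 / (2 × 1622.3) = 16.10 m.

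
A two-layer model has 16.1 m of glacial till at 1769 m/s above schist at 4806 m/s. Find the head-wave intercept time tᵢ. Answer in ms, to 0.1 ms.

16.9 ms

tᵢ = 2h·√(V₂²−V₁²)/(V₁V₂).
√(V₂²−V₁²) = √(4806²−1769²) = 4468.6 m/s.
tᵢ = 2·16.1·4468.6/(1769·4806) = 0.01692 s.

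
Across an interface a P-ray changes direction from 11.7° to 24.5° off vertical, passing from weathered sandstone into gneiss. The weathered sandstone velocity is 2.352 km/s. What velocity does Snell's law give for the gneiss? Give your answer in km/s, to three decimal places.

4.810 km/s

sin 11.7° = 0.2028; sin 24.5° = 0.4147.
V₂ = V₁·(sin θ₂/sin θ₁) = 2.352·(0.4147/0.2028) = 4.810 km/s.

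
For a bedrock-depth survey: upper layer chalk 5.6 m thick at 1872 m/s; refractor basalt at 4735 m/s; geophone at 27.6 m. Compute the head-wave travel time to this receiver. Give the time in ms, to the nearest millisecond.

11 ms

θ_c = arcsin(V₁/V₂) = arcsin(1872/4735) = 23.29°, cos θ_c = 0.9185.
Intercept time tᵢ = 2h cos θ_c / V₁ = 2·5.6·0.9185/1872 = 0.00550 s.
t = x/V₂ + tᵢ = 27.6/4735 + 0.00550 = 0.01132 s.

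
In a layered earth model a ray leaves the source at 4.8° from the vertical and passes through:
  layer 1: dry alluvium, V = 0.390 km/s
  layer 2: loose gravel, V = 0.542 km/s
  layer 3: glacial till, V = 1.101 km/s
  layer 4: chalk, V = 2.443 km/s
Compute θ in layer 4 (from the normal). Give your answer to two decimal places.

31.61°

Ray parameter p = sin 4.8° / 0.390 = 2.1456e-01 s/km.
sin θ_4 = p·V_4 = 2.1456e-01 × 2.443 = 0.5242.
θ_4 = arcsin 0.5242 = 31.61°.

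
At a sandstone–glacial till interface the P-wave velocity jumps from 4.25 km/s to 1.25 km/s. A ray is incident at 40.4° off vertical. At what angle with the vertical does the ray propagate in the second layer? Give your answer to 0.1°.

sin θ₁/V₁ = sin θ₂/V₂ ⇒ sin θ₂ = 1.25·sin 40.4°/4.25 = 1.25·0.6481/4.25 = 0.1906.
θ₂ = arcsin 0.1906 = 10.99° from the normal.

11.0°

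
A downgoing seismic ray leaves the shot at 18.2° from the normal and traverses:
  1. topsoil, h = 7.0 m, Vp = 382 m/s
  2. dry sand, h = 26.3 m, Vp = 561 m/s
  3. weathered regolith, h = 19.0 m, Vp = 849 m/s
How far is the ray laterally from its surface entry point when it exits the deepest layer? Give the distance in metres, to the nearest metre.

34 m

p = sin θ₁/V₁ = sin 18.2°/382 = 8.1763e-04 s/m is conserved through the stack.
Layer 1: θ = 18.20°; offset = 7.0·tan 18.20° = 2.301 m.
Layer 2: sin θ = p·561 = 0.4587 → θ = 27.30°; offset = 26.3·tan 27.30° = 13.576 m.
Layer 3: sin θ = p·849 = 0.6942 → θ = 43.96°; offset = 19.0·tan 43.96° = 18.323 m.
Total horizontal offset = 34.201 m.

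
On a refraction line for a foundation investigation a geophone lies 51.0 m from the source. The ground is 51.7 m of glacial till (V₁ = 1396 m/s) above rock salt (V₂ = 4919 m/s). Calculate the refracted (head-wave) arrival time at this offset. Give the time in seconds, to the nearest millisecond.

θ_c = arcsin(V₁/V₂) = arcsin(1396/4919) = 16.49°, cos θ_c = 0.9589.
Intercept time tᵢ = 2h cos θ_c / V₁ = 2·51.7·0.9589/1396 = 0.07102 s.
t = x/V₂ + tᵢ = 51.0/4919 + 0.07102 = 0.08139 s.

0.081 s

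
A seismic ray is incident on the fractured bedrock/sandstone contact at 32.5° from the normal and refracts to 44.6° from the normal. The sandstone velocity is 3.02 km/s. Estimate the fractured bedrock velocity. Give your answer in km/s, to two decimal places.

Snell's law: sin 32.5°/V₁ = sin 44.6°/V₂.
V₁ = V₂·sin 32.5°/sin 44.6° = 3.02 × 0.7652 = 2.31 km/s.

2.31 km/s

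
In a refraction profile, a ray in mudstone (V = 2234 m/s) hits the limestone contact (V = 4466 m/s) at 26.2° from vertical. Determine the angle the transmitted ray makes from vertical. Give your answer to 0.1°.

sin θ₁/V₁ = sin θ₂/V₂ ⇒ sin θ₂ = 4466·sin 26.2°/2234 = 4466·0.4415/2234 = 0.8826.
θ₂ = sin⁻¹(0.8826) = 61.96° (from vertical).

62.0°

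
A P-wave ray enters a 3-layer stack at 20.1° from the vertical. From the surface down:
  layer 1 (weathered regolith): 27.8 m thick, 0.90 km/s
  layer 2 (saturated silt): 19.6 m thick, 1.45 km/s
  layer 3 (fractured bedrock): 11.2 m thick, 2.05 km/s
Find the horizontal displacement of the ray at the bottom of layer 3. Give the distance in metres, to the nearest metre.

37 m

Apply Snell's law at each interface; in layer i the horizontal offset is hᵢ·tan θᵢ.
Layer 1: θ = 20.10°; offset = 27.8·tan 20.10° = 10.173 m.
Layer 2: sin θ = 1.45·sin 20.1°/0.90 = 0.5537, θ = 33.62°; offset = 19.6·tan 33.62° = 13.032 m.
Layer 3: sin θ = 2.05·sin 20.1°/0.90 = 0.7828, θ = 51.52°; offset = 11.2·tan 51.52° = 14.088 m.
Total horizontal offset = 37.293 m.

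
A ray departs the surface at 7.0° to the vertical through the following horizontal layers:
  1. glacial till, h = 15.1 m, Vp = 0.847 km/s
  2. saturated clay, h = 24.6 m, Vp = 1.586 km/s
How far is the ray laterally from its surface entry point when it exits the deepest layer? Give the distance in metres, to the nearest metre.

p = sin θ₁/V₁ = sin 7.0°/0.847 = 1.4388e-01 s/km is conserved through the stack.
Layer 1: θ = 7.00°; offset = 15.1·tan 7.00° = 1.854 m.
Layer 2: sin θ = p·1.586 = 0.2282 → θ = 13.19°; offset = 24.6·tan 13.19° = 5.766 m.
Summing the layer offsets gives 7.620 m.

8 m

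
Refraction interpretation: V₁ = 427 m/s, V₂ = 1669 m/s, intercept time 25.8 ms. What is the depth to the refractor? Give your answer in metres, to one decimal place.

5.7 m

h = tᵢ·V₁·V₂ / (2·√(V₂²−V₁²)).
√(V₂²−V₁²) = √(1669² − 427²) = 1613.5 m/s.
h = 0.0258 s × 427 × 1669 / (2 × 1613.5) = 5.70 m.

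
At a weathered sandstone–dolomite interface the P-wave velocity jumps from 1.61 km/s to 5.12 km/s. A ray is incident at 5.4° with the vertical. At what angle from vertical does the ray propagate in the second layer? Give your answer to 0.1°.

Snell's law: sin θ₂ = (V₂/V₁)·sin θ₁ = (5.12/1.61)·sin 5.4° = 0.2993.
θ₂ = arcsin 0.2993 = 17.41° from the normal.

17.4°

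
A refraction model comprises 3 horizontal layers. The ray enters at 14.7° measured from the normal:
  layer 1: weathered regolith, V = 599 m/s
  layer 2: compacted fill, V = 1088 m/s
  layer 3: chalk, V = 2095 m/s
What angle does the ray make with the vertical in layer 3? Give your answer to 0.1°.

Snell's law across each interface conserves sin θ / V, so sin θ_3 = V_3·sin θ₁/V₁.
sin θ_3 = 2095 × sin 14.7° / 599 = 0.8875.
θ_3 = arcsin 0.8875 = 62.56°.

62.6°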